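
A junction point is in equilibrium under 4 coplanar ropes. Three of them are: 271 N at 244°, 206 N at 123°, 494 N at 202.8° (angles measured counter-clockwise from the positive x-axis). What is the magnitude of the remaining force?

Sum the known components: ΣF_x = -686.4 N, ΣF_y = -262.2 N.
For equilibrium the remaining force must supply (−ΣF_x, −ΣF_y) = (686.4, 262.2) N.
Magnitude = √((686.4)² + (262.2)²) = 734.8 N; direction = atan2(262.2, 686.4) = 20.9°.

F ≈ 735 N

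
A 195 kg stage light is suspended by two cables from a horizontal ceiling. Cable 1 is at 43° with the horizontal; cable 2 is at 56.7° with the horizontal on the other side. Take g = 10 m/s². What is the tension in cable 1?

T_1 ≈ 1090 N

Weight W = 195 × 10 = 1950 N acts straight down.
Horizontal: T_1 cos 43° = T_2 cos 56.7°  →  T_2 = 1.332 T_1.
Vertical: T_1 sin 43° + T_2 sin 56.7° = 1950.
Substituting the horizontal relation into the vertical equation gives 1.795 T_1 = 1950, so T_1 = 1086 N.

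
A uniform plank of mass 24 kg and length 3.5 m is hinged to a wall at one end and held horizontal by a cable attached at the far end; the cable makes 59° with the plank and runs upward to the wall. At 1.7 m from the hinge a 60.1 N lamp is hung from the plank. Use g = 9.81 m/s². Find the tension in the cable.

Take torques about the hinge: T sin 59° · 3.5 = 24×9.81×1.75 + 60.1×1.7 = 514.19 N·m.
So T = 514.19 / (0.8572 × 3.5) = 171.39 N.

T ≈ 171 N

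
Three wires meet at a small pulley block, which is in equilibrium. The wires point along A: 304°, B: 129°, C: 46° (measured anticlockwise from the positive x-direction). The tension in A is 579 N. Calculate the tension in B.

Resolve: ΣF_x = 579 cos 304° + T_B cos 129° + T_C cos 46° = 0.
        ΣF_y = 579 sin 304° + T_B sin 129° + T_C sin 46° = 0.
The known terms sum to (323.8, -480) N, so -0.6293 T_B + 0.6947 T_C = -323.8 and 0.7771 T_B + 0.7193 T_C = 480.
Solving simultaneously: T_B = 570.6 N, T_C = 50.84 N.

T_B ≈ 571 N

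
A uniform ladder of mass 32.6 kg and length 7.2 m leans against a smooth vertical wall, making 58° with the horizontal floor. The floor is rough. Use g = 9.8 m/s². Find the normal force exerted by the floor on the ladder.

ΣF_y = 0: N_floor = 32.6×9.8 = 319.48 N.

N_floor ≈ 319 N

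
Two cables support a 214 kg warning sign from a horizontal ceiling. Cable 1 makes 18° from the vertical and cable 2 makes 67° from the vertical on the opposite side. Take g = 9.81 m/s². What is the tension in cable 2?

T_2 ≈ 651 N

Angles from the horizontal: cable 1 is 90° − 18° = 72°, cable 2 is 90° − 67° = 23°.
Weight W = 214 × 9.81 = 2099 N acts straight down.
Horizontal: T_1 cos 72° = T_2 cos 23°  →  T_1 = 2.979 T_2.
Vertical: T_1 sin 72° + T_2 sin 23° = 2099.
Substituting the horizontal relation into the vertical equation gives 3.224 T_2 = 2099, so T_2 = 651.2 N.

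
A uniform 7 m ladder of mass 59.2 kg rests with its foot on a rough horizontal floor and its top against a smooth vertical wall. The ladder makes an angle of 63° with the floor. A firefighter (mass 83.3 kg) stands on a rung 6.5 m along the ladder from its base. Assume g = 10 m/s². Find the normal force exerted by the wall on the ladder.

N_wall ≈ 545 N

Torques about the foot: N_wall · 7 sin 63° = 59.2×10×3.5 cos 63° + 83.3×10×6.5 cos 63° → N_wall = 544.94 N.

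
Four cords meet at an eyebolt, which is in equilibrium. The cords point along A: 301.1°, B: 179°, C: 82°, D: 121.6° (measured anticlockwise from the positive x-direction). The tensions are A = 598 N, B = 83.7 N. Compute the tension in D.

T_D ≈ 461 N

Resolve: ΣF_x = 598 cos 301.1° + 83.7 cos 179° + T_C cos 82° + T_D cos 121.6° = 0.
        ΣF_y = 598 sin 301.1° + 83.7 sin 179° + T_C sin 82° + T_D sin 121.6° = 0.
The known terms sum to (225.2, -510.6) N, so 0.1392 T_C − 0.5240 T_D = -225.2 and 0.9903 T_C + 0.8517 T_D = 510.6.
Solving simultaneously: T_C = 118.8 N, T_D = 461.3 N.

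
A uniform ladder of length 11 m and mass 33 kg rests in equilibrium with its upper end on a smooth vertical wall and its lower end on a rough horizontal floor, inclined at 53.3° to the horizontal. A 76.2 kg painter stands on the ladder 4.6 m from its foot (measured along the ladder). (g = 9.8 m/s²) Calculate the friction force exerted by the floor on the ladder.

f ≈ 353 N

Torques about the foot: N_wall · 11 sin 53.3° = 33×9.8×5.5 cos 53.3° + 76.2×9.8×4.6 cos 53.3° → N_wall = 353.29 N.
ΣF_x = 0: f_floor = N_wall = 353.29 N.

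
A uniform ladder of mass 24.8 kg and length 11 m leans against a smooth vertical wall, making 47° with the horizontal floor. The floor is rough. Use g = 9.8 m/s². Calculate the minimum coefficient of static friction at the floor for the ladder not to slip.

μ_min ≈ 0.466

ΣF_y = 0: N_floor = 24.8×9.8 = 243.04 N.
Torques about the foot: N_wall · 11 sin 47° = 24.8×9.8×5.5 cos 47° → N_wall = 113.32 N.
ΣF_x = 0: f_floor = N_wall = 113.32 N.
μ_min = f_floor / N_floor = 113.32 / 243.04 = 0.4663.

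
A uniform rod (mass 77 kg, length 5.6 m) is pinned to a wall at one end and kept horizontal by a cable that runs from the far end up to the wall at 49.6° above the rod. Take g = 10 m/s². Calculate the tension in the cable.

Take torques about the hinge: T sin 49.6° · 5.6 = 77×10×2.8 = 2156 N·m.
So T = 2156 / (0.7615 × 5.6) = 505.56 N.

T ≈ 506 N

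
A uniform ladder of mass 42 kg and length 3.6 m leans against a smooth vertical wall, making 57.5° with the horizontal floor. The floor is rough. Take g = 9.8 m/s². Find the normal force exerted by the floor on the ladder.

N_floor ≈ 412 N

ΣF_y = 0: N_floor = 42×9.8 = 411.6 N.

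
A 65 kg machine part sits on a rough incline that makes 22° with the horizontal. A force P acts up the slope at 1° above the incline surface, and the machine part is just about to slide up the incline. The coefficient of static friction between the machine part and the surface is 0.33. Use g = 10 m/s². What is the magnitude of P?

On the verge of sliding up the incline, friction equals μN and acts down the slope.
Perpendicular: N + P sin 1° = W cos 22° = 602.7 N.
Along incline: P cos 1° = W sin 22° + μN  with W sin 22° = 243.5 N.
Solving the pair for P and N: P = 439.9 N, N = 595 N (and f = μN = 196.3 N).

P ≈ 440 N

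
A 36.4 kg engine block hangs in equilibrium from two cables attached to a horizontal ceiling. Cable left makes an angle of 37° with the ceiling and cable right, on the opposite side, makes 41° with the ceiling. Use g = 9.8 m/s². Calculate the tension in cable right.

T_right ≈ 291 N

Weight W = 36.4 × 9.8 = 356.7 N acts straight down.
Horizontal: T_left cos 37° = T_right cos 41°  →  T_left = 0.945 T_right.
Vertical: T_left sin 37° + T_right sin 41° = 356.7.
Substituting the horizontal relation into the vertical equation gives 1.225 T_right = 356.7, so T_right = 291.3 N.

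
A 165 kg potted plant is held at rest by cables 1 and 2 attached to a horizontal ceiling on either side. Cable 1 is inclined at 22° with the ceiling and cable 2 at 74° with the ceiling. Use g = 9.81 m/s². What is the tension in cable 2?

T_2 ≈ 1510 N

Weight W = 165 × 9.81 = 1619 N acts straight down.
Horizontal: T_1 cos 22° = T_2 cos 74°  →  T_1 = 0.2973 T_2.
Vertical: T_1 sin 22° + T_2 sin 74° = 1619.
Substituting the horizontal relation into the vertical equation gives 1.073 T_2 = 1619, so T_2 = 1509 N.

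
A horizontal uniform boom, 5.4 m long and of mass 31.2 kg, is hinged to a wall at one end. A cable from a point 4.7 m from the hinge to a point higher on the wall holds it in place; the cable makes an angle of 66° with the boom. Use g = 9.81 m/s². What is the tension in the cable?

T ≈ 192 N

Take torques about the hinge: T sin 66° · 4.7 = 31.2×9.81×2.7 = 826.39 N·m.
So T = 826.39 / (0.9135 × 4.7) = 192.47 N.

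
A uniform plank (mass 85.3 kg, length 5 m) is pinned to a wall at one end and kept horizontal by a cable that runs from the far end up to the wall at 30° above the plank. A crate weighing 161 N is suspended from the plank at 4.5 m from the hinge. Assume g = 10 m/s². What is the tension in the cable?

Take torques about the hinge: T sin 30° · 5 = 85.3×10×2.5 + 161×4.5 = 2857 N·m.
So T = 2857 / (0.5000 × 5) = 1142.8 N.

T ≈ 1140 N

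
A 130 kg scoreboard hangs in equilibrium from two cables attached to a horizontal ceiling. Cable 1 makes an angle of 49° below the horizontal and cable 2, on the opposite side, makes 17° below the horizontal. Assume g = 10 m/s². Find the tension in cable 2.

Weight W = 130 × 10 = 1300 N acts straight down.
Horizontal: T_1 cos 49° = T_2 cos 17°  →  T_1 = 1.458 T_2.
Vertical: T_1 sin 49° + T_2 sin 17° = 1300.
Substituting the horizontal relation into the vertical equation gives 1.392 T_2 = 1300, so T_2 = 933.6 N.

T_2 ≈ 934 N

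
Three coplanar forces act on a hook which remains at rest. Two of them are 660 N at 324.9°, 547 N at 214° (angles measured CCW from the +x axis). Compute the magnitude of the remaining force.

Sum the known components: ΣF_x = 86.5 N, ΣF_y = -685.4 N.
For equilibrium the remaining force must supply (−ΣF_x, −ΣF_y) = (-86.5, 685.4) N.
Magnitude = √((-86.5)² + (685.4)²) = 690.8 N; direction = atan2(685.4, -86.5) = 97.2°.

F ≈ 691 N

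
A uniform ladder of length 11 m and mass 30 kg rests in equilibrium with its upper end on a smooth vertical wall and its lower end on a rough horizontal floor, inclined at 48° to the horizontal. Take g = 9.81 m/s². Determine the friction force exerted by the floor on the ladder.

Torques about the foot: N_wall · 11 sin 48° = 30×9.81×5.5 cos 48° → N_wall = 132.49 N.
ΣF_x = 0: f_floor = N_wall = 132.49 N.

f ≈ 132 N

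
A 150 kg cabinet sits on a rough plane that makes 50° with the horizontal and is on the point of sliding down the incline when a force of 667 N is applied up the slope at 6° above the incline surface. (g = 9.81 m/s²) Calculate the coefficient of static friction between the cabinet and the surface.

On the verge of sliding down the incline, friction is at its maximum μN and acts up the slope.
Perpendicular to incline: N = W cos 50° − P sin 6° = 945.9 − 69.72 = 876.1 N.
Along incline: P cos 6° + μN = W sin 50° → μ = (W sin 50° − P cos 6°) / N = 0.5295.

μ ≈ 0.529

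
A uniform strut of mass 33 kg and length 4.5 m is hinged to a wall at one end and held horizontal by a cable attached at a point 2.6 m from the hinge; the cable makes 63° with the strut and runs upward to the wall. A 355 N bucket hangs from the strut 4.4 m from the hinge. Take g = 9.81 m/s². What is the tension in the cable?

T ≈ 989 N

Take torques about the hinge: T sin 63° · 2.6 = 33×9.81×2.25 + 355×4.4 = 2290.4 N·m.
So T = 2290.4 / (0.8910 × 2.6) = 988.68 N.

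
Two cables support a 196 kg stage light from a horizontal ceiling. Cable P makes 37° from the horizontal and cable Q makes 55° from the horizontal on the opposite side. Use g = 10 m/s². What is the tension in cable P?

T_P ≈ 1120 N

Weight W = 196 × 10 = 1960 N acts straight down.
Horizontal: T_P cos 37° = T_Q cos 55°  →  T_Q = 1.392 T_P.
Vertical: T_P sin 37° + T_Q sin 55° = 1960.
Substituting the horizontal relation into the vertical equation gives 1.742 T_P = 1960, so T_P = 1125 N.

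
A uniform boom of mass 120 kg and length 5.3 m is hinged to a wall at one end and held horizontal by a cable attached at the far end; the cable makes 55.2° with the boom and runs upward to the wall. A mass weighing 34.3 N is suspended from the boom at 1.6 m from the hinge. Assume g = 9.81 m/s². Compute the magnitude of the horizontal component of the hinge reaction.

H_x ≈ 416 N

Take torques about the hinge: T sin 55.2° · 5.3 = 120×9.81×2.65 + 34.3×1.6 = 3174.5 N·m.
So T = 3174.5 / (0.8211 × 5.3) = 729.41 N.
ΣF_x = 0: H_x = T cos 55.2° = 416.28 N.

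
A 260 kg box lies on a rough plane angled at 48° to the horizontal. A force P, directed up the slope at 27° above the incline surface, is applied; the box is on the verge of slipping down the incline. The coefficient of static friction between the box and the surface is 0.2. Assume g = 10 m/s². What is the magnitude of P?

P ≈ 1980 N

On the verge of sliding down the incline, friction equals μN and acts up the slope.
Perpendicular: N + P sin 27° = W cos 48° = 1740 N.
Along incline: P cos 27° + μN = W sin 48° with W sin 48° = 1932 N.
Solving the pair for P and N: P = 1980 N, N = 840.9 N (and f = μN = 168.2 N).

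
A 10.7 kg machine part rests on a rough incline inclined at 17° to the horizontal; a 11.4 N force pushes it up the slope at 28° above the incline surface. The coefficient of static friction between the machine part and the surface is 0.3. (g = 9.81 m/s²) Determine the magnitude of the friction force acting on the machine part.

Axes along / perpendicular to the incline. W sin 17° = 30.69 N down-slope; W cos 17° = 100.4 N into the surface.
Perpendicular: N = W cos 17° − P sin 28° = 100.4 − 5.352 = 95.03 N.
Along incline: P cos 28° + f = W sin 17° (friction acts up-slope) → f = 30.69 − 10.07 = 20.62 N.
|f| = 20.62 N ≤ μN = 28.51 N, so the machine part is indeed static.

f ≈ 20.6 N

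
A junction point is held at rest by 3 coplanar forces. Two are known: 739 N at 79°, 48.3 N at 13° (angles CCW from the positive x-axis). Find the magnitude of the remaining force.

F ≈ 760 N

Sum the known components: ΣF_x = 188.1 N, ΣF_y = 736.3 N.
For equilibrium the remaining force must supply (−ΣF_x, −ΣF_y) = (-188.1, -736.3) N.
Magnitude = √((-188.1)² + (-736.3)²) = 759.9 N; direction = atan2(-736.3, -188.1) = 255.7°.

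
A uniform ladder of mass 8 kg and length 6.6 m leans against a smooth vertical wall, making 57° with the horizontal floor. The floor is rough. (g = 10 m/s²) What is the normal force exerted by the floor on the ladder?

N_floor ≈ 80 N

ΣF_y = 0: N_floor = 8×10 = 80 N.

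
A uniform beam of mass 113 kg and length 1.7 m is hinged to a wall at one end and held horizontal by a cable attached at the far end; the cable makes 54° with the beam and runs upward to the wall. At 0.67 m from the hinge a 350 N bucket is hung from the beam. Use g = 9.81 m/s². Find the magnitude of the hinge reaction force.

Take torques about the hinge: T sin 54° · 1.7 = 113×9.81×0.85 + 350×0.67 = 1176.8 N·m.
So T = 1176.8 / (0.8090 × 1.7) = 855.61 N.
ΣF_x = 0: H_x = T cos 54° = 502.92 N.
ΣF_y = 0: H_y = (113×9.81 + 350) − T sin 54° = 1458.5 − 692.21 = 766.32 N.
|H| = √(H_x² + H_y²) = √((502.92)² + (766.32)²) = 916.61 N.

|H| ≈ 917 N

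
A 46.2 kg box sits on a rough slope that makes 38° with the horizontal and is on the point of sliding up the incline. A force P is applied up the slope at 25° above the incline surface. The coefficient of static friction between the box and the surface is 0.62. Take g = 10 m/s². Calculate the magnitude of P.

On the verge of sliding up the incline, friction equals μN and acts down the slope.
Perpendicular: N + P sin 25° = W cos 38° = 364.1 N.
Along incline: P cos 25° = W sin 38° + μN  with W sin 38° = 284.4 N.
Solving the pair for P and N: P = 436.7 N, N = 179.5 N (and f = μN = 111.3 N).

P ≈ 437 N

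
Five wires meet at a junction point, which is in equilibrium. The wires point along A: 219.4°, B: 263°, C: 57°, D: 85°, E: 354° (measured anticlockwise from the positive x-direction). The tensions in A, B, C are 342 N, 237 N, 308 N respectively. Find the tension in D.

Resolve: ΣF_x = 342 cos 219.4° + 237 cos 263° + 308 cos 57° + T_D cos 85° + T_E cos 354° = 0.
        ΣF_y = 342 sin 219.4° + 237 sin 263° + 308 sin 57° + T_D sin 85° + T_E sin 354° = 0.
The known terms sum to (-125.4, -194) N, so 0.0872 T_D + 0.9945 T_E = 125.4 and 0.9962 T_D − 0.1045 T_E = 194.
Solving simultaneously: T_D = 206.1 N, T_E = 108 N.

T_D ≈ 206 N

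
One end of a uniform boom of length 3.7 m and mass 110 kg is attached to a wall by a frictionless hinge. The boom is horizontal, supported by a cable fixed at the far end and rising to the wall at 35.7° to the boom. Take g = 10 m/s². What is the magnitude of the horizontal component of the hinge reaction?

H_x ≈ 765 N

Take torques about the hinge: T sin 35.7° · 3.7 = 110×10×1.85 = 2035 N·m.
So T = 2035 / (0.5835 × 3.7) = 942.52 N.
ΣF_x = 0: H_x = T cos 35.7° = 765.41 N.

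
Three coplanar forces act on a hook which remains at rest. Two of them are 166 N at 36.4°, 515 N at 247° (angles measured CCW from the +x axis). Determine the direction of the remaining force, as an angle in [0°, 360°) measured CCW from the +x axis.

θ ≈ 79.8°

Sum the known components: ΣF_x = -67.61 N, ΣF_y = -375.6 N.
For equilibrium the remaining force must supply (−ΣF_x, −ΣF_y) = (67.61, 375.6) N.
Magnitude = √((67.61)² + (375.6)²) = 381.6 N; direction = atan2(375.6, 67.61) = 79.8°.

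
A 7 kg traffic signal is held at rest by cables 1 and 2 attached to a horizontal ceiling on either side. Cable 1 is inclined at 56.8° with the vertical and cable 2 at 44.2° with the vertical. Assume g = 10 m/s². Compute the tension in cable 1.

Angles from the horizontal: cable 1 is 90° − 56.8° = 33.2°, cable 2 is 90° − 44.2° = 45.8°.
Weight W = 7 × 10 = 70 N acts straight down.
Horizontal: T_1 cos 33.2° = T_2 cos 45.8°  →  T_2 = 1.2 T_1.
Vertical: T_1 sin 33.2° + T_2 sin 45.8° = 70.
Substituting the horizontal relation into the vertical equation gives 1.408 T_1 = 70, so T_1 = 49.71 N.

T_1 ≈ 49.7 N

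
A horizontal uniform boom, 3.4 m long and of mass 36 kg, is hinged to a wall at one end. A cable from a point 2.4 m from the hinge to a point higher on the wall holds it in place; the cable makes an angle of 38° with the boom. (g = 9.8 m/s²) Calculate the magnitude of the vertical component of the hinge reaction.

|H_y| ≈ 103 N

Take torques about the hinge: T sin 38° · 2.4 = 36×9.8×1.7 = 599.76 N·m.
So T = 599.76 / (0.6157 × 2.4) = 405.9 N.
ΣF_y = 0: H_y = (36×9.8) − T sin 38° = 352.8 − 249.9 = 102.9 N.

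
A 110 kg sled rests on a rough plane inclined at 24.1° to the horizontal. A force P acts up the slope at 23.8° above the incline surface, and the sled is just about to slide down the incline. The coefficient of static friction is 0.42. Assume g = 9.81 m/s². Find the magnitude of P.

P ≈ 36.1 N

On the verge of sliding down the incline, friction equals μN and acts up the slope.
Perpendicular: N + P sin 23.8° = W cos 24.1° = 985 N.
Along incline: P cos 23.8° + μN = W sin 24.1° with W sin 24.1° = 440.6 N.
Solving the pair for P and N: P = 36.1 N, N = 970.5 N (and f = μN = 407.6 N).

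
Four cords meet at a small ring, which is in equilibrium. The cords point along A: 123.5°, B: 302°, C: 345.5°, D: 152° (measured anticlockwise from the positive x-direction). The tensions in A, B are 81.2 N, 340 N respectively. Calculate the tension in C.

Resolve: ΣF_x = 81.2 cos 123.5° + 340 cos 302° + T_C cos 345.5° + T_D cos 152° = 0.
        ΣF_y = 81.2 sin 123.5° + 340 sin 302° + T_C sin 345.5° + T_D sin 152° = 0.
The known terms sum to (135.4, -220.6) N, so 0.9681 T_C − 0.8829 T_D = -135.4 and -0.2504 T_C + 0.4695 T_D = 220.6.
Solving simultaneously: T_C = 562.3 N, T_D = 769.8 N.

T_C ≈ 562 N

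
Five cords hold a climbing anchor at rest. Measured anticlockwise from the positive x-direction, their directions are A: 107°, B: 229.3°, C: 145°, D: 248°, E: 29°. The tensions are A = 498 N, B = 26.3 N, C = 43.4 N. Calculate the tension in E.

T_E ≈ 579 N

Resolve: ΣF_x = 498 cos 107° + 26.3 cos 229.3° + 43.4 cos 145° + T_D cos 248° + T_E cos 29° = 0.
        ΣF_y = 498 sin 107° + 26.3 sin 229.3° + 43.4 sin 145° + T_D sin 248° + T_E sin 29° = 0.
The known terms sum to (-198.3, 481.2) N, so -0.3746 T_D + 0.8746 T_E = 198.3 and -0.9272 T_D + 0.4848 T_E = -481.2.
Solving simultaneously: T_D = 821.5 N, T_E = 578.6 N.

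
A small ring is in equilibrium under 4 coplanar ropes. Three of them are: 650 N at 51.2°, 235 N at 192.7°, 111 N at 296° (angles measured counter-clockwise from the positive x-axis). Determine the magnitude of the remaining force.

F ≈ 421 N

Sum the known components: ΣF_x = 226.7 N, ΣF_y = 355.1 N.
For equilibrium the remaining force must supply (−ΣF_x, −ΣF_y) = (-226.7, -355.1) N.
Magnitude = √((-226.7)² + (-355.1)²) = 421.3 N; direction = atan2(-355.1, -226.7) = 237.4°.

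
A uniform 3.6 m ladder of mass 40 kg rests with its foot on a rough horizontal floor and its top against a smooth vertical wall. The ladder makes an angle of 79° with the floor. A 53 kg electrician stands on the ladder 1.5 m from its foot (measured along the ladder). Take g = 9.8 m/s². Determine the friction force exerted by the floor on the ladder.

Torques about the foot: N_wall · 3.6 sin 79° = 40×9.8×1.8 cos 79° + 53×9.8×1.5 cos 79° → N_wall = 80.166 N.
ΣF_x = 0: f_floor = N_wall = 80.166 N.

f ≈ 80.2 N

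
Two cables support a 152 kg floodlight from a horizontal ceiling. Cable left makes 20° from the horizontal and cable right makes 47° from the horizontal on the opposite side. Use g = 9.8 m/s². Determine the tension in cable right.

Weight W = 152 × 9.8 = 1490 N acts straight down.
Horizontal: T_left cos 20° = T_right cos 47°  →  T_left = 0.7258 T_right.
Vertical: T_left sin 20° + T_right sin 47° = 1490.
Substituting the horizontal relation into the vertical equation gives 0.9796 T_right = 1490, so T_right = 1521 N.

T_right ≈ 1520 N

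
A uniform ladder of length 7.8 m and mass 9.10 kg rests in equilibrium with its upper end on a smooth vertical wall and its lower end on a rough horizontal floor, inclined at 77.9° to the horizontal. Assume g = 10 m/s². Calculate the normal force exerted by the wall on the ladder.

Torques about the foot: N_wall · 7.8 sin 77.9° = 9.10×10×3.9 cos 77.9° → N_wall = 9.7544 N.

N_wall ≈ 9.75 N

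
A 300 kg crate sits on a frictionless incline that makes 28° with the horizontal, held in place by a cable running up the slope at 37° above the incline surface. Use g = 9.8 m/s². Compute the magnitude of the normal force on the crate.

Take axes along and perpendicular to the incline. Weight components: W sin 28° = 1380 N down-slope, W cos 28° = 2596 N into the surface.
Along incline: T cos 37° = W sin 28° → T = 1728 N.
Perpendicular: N = W cos 28° − T sin 37° = 1556 N.

N ≈ 1560 N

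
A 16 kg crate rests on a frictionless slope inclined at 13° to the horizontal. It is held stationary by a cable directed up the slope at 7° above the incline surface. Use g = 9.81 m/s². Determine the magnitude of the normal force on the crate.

N ≈ 149 N

Take axes along and perpendicular to the incline. Weight components: W sin 13° = 35.31 N down-slope, W cos 13° = 152.9 N into the surface.
Along incline: T cos 7° = W sin 13° → T = 35.57 N.
Perpendicular: N = W cos 13° − T sin 7° = 148.6 N.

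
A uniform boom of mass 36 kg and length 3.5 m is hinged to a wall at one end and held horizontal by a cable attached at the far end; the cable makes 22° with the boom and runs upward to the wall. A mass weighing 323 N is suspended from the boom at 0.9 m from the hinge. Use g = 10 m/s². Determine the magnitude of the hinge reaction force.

Take torques about the hinge: T sin 22° · 3.5 = 36×10×1.75 + 323×0.9 = 920.7 N·m.
So T = 920.7 / (0.3746 × 3.5) = 702.22 N.
ΣF_x = 0: H_x = T cos 22° = 651.09 N.
ΣF_y = 0: H_y = (36×10 + 323) − T sin 22° = 683 − 263.06 = 419.94 N.
|H| = √(H_x² + H_y²) = √((651.09)² + (419.94)²) = 774.77 N.

|H| ≈ 775 N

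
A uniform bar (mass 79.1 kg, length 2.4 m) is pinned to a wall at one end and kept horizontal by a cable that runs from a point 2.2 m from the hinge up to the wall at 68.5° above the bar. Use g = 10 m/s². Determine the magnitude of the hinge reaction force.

Take torques about the hinge: T sin 68.5° · 2.2 = 79.1×10×1.2 = 949.2 N·m.
So T = 949.2 / (0.9304 × 2.2) = 463.72 N.
ΣF_x = 0: H_x = T cos 68.5° = 169.95 N.
ΣF_y = 0: H_y = (79.1×10) − T sin 68.5° = 791 − 431.45 = 359.55 N.
|H| = √(H_x² + H_y²) = √((169.95)² + (359.55)²) = 397.69 N.

|H| ≈ 398 N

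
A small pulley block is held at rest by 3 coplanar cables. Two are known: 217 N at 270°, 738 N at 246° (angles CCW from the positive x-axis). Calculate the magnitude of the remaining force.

F ≈ 940 N

Sum the known components: ΣF_x = -300.2 N, ΣF_y = -891.2 N.
For equilibrium the remaining force must supply (−ΣF_x, −ΣF_y) = (300.2, 891.2) N.
Magnitude = √((300.2)² + (891.2)²) = 940.4 N; direction = atan2(891.2, 300.2) = 71.4°.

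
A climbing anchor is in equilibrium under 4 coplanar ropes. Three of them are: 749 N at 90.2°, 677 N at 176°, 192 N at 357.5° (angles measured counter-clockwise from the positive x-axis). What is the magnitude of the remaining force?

F ≈ 926 N

Sum the known components: ΣF_x = -486.1 N, ΣF_y = 787.8 N.
For equilibrium the remaining force must supply (−ΣF_x, −ΣF_y) = (486.1, -787.8) N.
Magnitude = √((486.1)² + (-787.8)²) = 925.8 N; direction = atan2(-787.8, 486.1) = 301.7°.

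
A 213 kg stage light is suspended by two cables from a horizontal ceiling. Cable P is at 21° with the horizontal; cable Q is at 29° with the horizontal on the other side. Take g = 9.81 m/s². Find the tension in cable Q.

Weight W = 213 × 9.81 = 2090 N acts straight down.
Horizontal: T_P cos 21° = T_Q cos 29°  →  T_P = 0.9368 T_Q.
Vertical: T_P sin 21° + T_Q sin 29° = 2090.
Substituting the horizontal relation into the vertical equation gives 0.8205 T_Q = 2090, so T_Q = 2547 N.

T_Q ≈ 2550 N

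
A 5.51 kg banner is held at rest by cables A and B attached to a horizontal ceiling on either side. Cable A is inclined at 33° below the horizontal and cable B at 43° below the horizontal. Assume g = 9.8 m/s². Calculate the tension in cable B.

T_B ≈ 46.7 N

Weight W = 5.51 × 9.8 = 54 N acts straight down.
Horizontal: T_A cos 33° = T_B cos 43°  →  T_A = 0.872 T_B.
Vertical: T_A sin 33° + T_B sin 43° = 54.
Substituting the horizontal relation into the vertical equation gives 1.157 T_B = 54, so T_B = 46.67 N.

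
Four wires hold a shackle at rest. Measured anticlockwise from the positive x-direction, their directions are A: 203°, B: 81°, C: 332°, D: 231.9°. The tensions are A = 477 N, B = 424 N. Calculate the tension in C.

T_C ≈ 444 N

Resolve: ΣF_x = 477 cos 203° + 424 cos 81° + T_C cos 332° + T_D cos 231.9° = 0.
        ΣF_y = 477 sin 203° + 424 sin 81° + T_C sin 332° + T_D sin 231.9° = 0.
The known terms sum to (-372.8, 232.4) N, so 0.8829 T_C − 0.6170 T_D = 372.8 and -0.4695 T_C − 0.7869 T_D = -232.4.
Solving simultaneously: T_C = 443.6 N, T_D = 30.68 N.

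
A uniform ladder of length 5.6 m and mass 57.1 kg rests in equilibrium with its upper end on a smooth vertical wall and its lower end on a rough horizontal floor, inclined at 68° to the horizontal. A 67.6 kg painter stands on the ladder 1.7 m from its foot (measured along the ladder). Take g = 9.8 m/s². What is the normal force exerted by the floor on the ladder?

ΣF_y = 0: N_floor = 57.1×9.8 + 67.6×9.8 = 1222.1 N.

N_floor ≈ 1220 N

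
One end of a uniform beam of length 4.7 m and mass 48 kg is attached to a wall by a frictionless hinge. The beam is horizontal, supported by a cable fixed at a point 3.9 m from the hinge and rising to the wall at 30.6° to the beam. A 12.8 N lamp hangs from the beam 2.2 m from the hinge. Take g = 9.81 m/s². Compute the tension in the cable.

Take torques about the hinge: T sin 30.6° · 3.9 = 48×9.81×2.35 + 12.8×2.2 = 1134.7 N·m.
So T = 1134.7 / (0.5090 × 3.9) = 571.58 N.

T ≈ 572 N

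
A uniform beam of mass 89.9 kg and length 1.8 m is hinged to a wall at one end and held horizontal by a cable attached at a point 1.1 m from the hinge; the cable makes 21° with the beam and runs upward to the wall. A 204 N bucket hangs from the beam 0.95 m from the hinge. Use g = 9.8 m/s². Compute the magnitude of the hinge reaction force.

Take torques about the hinge: T sin 21° · 1.1 = 89.9×9.8×0.9 + 204×0.95 = 986.72 N·m.
So T = 986.72 / (0.3584 × 1.1) = 2503.1 N.
ΣF_x = 0: H_x = T cos 21° = 2336.8 N.
ΣF_y = 0: H_y = (89.9×9.8 + 204) − T sin 21° = 1085 − 897.02 = 188 N.
|H| = √(H_x² + H_y²) = √((2336.8)² + (188)²) = 2344.4 N.

|H| ≈ 2340 N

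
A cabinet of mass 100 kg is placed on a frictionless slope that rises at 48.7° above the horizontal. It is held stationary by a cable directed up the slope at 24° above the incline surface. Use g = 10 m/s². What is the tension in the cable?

T ≈ 822 N

Take axes along and perpendicular to the incline. Weight components: W sin 48.7° = 751.3 N down-slope, W cos 48.7° = 660 N into the surface.
Along incline: T cos 24° = W sin 48.7° → T = 822.4 N.
Perpendicular: N = W cos 48.7° − T sin 24° = 325.5 N.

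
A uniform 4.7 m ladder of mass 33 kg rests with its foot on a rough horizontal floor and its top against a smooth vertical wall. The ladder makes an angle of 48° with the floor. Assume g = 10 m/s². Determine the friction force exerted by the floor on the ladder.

Torques about the foot: N_wall · 4.7 sin 48° = 33×10×2.35 cos 48° → N_wall = 148.57 N.
ΣF_x = 0: f_floor = N_wall = 148.57 N.

f ≈ 149 N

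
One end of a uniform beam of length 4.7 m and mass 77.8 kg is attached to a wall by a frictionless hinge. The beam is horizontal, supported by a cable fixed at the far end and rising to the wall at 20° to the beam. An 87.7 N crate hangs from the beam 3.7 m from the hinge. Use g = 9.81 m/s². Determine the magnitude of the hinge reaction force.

Take torques about the hinge: T sin 20° · 4.7 = 77.8×9.81×2.35 + 87.7×3.7 = 2118.1 N·m.
So T = 2118.1 / (0.3420 × 4.7) = 1317.6 N.
ΣF_x = 0: H_x = T cos 20° = 1238.1 N.
ΣF_y = 0: H_y = (77.8×9.81 + 87.7) − T sin 20° = 850.92 − 450.65 = 400.27 N.
|H| = √(H_x² + H_y²) = √((1238.1)² + (400.27)²) = 1301.2 N.

|H| ≈ 1300 N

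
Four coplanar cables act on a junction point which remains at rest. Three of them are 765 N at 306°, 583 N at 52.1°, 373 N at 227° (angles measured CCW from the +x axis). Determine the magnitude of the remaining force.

Sum the known components: ΣF_x = 553.4 N, ΣF_y = -431.7 N.
For equilibrium the remaining force must supply (−ΣF_x, −ΣF_y) = (-553.4, 431.7) N.
Magnitude = √((-553.4)² + (431.7)²) = 701.8 N; direction = atan2(431.7, -553.4) = 142.0°.

F ≈ 702 N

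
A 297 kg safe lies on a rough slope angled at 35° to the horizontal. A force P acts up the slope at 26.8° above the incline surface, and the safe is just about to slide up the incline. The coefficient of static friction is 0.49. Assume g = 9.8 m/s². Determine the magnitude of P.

On the verge of sliding up the incline, friction equals μN and acts down the slope.
Perpendicular: N + P sin 26.8° = W cos 35° = 2384 N.
Along incline: P cos 26.8° = W sin 35° + μN  with W sin 35° = 1669 N.
Solving the pair for P and N: P = 2548 N, N = 1235 N (and f = μN = 605.2 N).

P ≈ 2550 N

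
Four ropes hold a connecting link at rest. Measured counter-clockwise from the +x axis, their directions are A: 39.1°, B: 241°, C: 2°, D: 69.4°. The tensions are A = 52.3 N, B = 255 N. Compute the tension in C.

T_C ≈ 11.8 N

Resolve: ΣF_x = 52.3 cos 39.1° + 255 cos 241° + T_C cos 2° + T_D cos 69.4° = 0.
        ΣF_y = 52.3 sin 39.1° + 255 sin 241° + T_C sin 2° + T_D sin 69.4° = 0.
The known terms sum to (-83.04, -190) N, so 0.9994 T_C + 0.3518 T_D = 83.04 and 0.0349 T_C + 0.9361 T_D = 190.
Solving simultaneously: T_C = 11.77 N, T_D = 202.6 N.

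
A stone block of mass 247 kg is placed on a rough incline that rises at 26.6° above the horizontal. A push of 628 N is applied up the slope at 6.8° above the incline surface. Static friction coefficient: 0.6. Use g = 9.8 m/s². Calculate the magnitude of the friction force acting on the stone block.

f ≈ 460 N

Axes along / perpendicular to the incline. W sin 26.6° = 1084 N down-slope; W cos 26.6° = 2164 N into the surface.
Perpendicular: N = W cos 26.6° − P sin 6.8° = 2164 − 74.36 = 2090 N.
Along incline: P cos 6.8° + f = W sin 26.6° (friction acts up-slope) → f = 1084 − 623.6 = 460.3 N.
|f| = 460.3 N ≤ μN = 1254 N, so the stone block is indeed static.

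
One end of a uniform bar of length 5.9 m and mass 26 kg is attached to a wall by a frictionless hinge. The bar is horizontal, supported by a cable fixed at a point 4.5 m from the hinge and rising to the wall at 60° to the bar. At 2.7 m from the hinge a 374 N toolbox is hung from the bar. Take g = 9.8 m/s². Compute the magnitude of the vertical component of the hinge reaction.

|H_y| ≈ 237 N

Take torques about the hinge: T sin 60° · 4.5 = 26×9.8×2.95 + 374×2.7 = 1761.5 N·m.
So T = 1761.5 / (0.8660 × 4.5) = 451.99 N.
ΣF_y = 0: H_y = (26×9.8 + 374) − T sin 60° = 628.8 − 391.44 = 237.36 N.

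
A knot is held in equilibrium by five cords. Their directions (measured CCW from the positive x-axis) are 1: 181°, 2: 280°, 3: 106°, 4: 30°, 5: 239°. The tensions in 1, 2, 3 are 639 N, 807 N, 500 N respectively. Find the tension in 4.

T_4 ≈ 780 N

Resolve: ΣF_x = 639 cos 181° + 807 cos 280° + 500 cos 106° + T_4 cos 30° + T_5 cos 239° = 0.
        ΣF_y = 639 sin 181° + 807 sin 280° + 500 sin 106° + T_4 sin 30° + T_5 sin 239° = 0.
The known terms sum to (-636.6, -325.3) N, so 0.8660 T_4 − 0.5150 T_5 = 636.6 and 0.5000 T_4 − 0.8572 T_5 = 325.3.
Solving simultaneously: T_4 = 780 N, T_5 = 75.51 N.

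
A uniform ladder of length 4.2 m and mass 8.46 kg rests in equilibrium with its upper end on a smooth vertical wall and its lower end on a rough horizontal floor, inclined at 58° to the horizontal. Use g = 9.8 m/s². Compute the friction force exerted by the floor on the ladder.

Torques about the foot: N_wall · 4.2 sin 58° = 8.46×9.8×2.1 cos 58° → N_wall = 25.903 N.
ΣF_x = 0: f_floor = N_wall = 25.903 N.

f ≈ 25.9 N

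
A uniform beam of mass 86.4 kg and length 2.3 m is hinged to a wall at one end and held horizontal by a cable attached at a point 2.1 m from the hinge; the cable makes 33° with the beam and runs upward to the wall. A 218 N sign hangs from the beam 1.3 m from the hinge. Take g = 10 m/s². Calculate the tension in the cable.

Take torques about the hinge: T sin 33° · 2.1 = 86.4×10×1.15 + 218×1.3 = 1277 N·m.
So T = 1277 / (0.5446 × 2.1) = 1116.5 N.

T ≈ 1120 N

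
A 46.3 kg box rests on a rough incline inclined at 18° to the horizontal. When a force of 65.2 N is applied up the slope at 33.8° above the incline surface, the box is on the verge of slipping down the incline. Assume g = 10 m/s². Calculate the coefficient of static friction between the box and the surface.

μ ≈ 0.220

On the verge of sliding down the incline, friction is at its maximum μN and acts up the slope.
Perpendicular to incline: N = W cos 18° − P sin 33.8° = 440.3 − 36.27 = 404.1 N.
Along incline: P cos 33.8° + μN = W sin 18° → μ = (W sin 18° − P cos 33.8°) / N = 0.22.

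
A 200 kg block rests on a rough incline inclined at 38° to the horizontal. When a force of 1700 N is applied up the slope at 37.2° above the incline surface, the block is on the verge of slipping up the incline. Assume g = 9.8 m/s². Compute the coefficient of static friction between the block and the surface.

On the verge of sliding up the incline, friction is at its maximum μN and acts down the slope.
Perpendicular to incline: N = W cos 38° − P sin 37.2° = 1545 − 1028 = 516.7 N.
Along incline: P cos 37.2° − μN = W sin 38° → μ = −(W sin 38° − P cos 37.2°) / N = 0.2853.

μ ≈ 0.285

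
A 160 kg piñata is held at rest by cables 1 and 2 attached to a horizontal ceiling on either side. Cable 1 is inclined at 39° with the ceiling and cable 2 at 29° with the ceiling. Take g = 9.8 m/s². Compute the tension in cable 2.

T_2 ≈ 1310 N

Weight W = 160 × 9.8 = 1568 N acts straight down.
Horizontal: T_1 cos 39° = T_2 cos 29°  →  T_1 = 1.125 T_2.
Vertical: T_1 sin 39° + T_2 sin 29° = 1568.
Substituting the horizontal relation into the vertical equation gives 1.193 T_2 = 1568, so T_2 = 1314 N.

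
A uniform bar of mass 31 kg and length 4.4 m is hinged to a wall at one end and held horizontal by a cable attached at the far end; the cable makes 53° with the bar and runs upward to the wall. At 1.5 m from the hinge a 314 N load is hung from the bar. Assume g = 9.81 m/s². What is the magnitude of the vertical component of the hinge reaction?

Take torques about the hinge: T sin 53° · 4.4 = 31×9.81×2.2 + 314×1.5 = 1140 N·m.
So T = 1140 / (0.7986 × 4.4) = 324.43 N.
ΣF_y = 0: H_y = (31×9.81 + 314) − T sin 53° = 618.11 − 259.1 = 359.01 N.

|H_y| ≈ 359 N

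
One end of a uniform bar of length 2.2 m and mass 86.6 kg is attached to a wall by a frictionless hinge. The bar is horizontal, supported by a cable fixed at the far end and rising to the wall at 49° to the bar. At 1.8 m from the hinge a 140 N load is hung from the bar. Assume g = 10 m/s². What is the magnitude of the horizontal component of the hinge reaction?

Take torques about the hinge: T sin 49° · 2.2 = 86.6×10×1.1 + 140×1.8 = 1204.6 N·m.
So T = 1204.6 / (0.7547 × 2.2) = 725.5 N.
ΣF_x = 0: H_x = T cos 49° = 475.97 N.

H_x ≈ 476 N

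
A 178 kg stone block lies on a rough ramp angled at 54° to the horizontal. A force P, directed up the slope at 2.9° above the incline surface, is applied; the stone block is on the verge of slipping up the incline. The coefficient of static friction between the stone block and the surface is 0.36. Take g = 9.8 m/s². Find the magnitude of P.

On the verge of sliding up the incline, friction equals μN and acts down the slope.
Perpendicular: N + P sin 2.9° = W cos 54° = 1025 N.
Along incline: P cos 2.9° = W sin 54° + μN  with W sin 54° = 1411 N.
Solving the pair for P and N: P = 1751 N, N = 936.8 N (and f = μN = 337.2 N).

P ≈ 1750 N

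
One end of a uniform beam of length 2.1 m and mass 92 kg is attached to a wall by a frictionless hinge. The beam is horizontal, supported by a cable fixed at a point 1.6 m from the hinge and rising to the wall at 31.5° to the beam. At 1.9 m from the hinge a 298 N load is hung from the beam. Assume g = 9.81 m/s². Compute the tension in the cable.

Take torques about the hinge: T sin 31.5° · 1.6 = 92×9.81×1.05 + 298×1.9 = 1513.8 N·m.
So T = 1513.8 / (0.5225 × 1.6) = 1810.8 N.

T ≈ 1810 N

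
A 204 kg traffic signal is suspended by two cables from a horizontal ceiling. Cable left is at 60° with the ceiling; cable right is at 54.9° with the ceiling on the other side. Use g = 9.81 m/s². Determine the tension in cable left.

Weight W = 204 × 9.81 = 2001 N acts straight down.
Horizontal: T_left cos 60° = T_right cos 54.9°  →  T_right = 0.8696 T_left.
Vertical: T_left sin 60° + T_right sin 54.9° = 2001.
Substituting the horizontal relation into the vertical equation gives 1.577 T_left = 2001, so T_left = 1269 N.

T_left ≈ 1270 N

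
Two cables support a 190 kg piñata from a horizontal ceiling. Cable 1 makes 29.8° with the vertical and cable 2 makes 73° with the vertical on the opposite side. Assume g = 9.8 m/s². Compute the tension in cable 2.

T_2 ≈ 949 N

Angles from the horizontal: cable 1 is 90° − 29.8° = 60.2°, cable 2 is 90° − 73° = 17°.
Weight W = 190 × 9.8 = 1862 N acts straight down.
Horizontal: T_1 cos 60.2° = T_2 cos 17°  →  T_1 = 1.924 T_2.
Vertical: T_1 sin 60.2° + T_2 sin 17° = 1862.
Substituting the horizontal relation into the vertical equation gives 1.962 T_2 = 1862, so T_2 = 948.9 N.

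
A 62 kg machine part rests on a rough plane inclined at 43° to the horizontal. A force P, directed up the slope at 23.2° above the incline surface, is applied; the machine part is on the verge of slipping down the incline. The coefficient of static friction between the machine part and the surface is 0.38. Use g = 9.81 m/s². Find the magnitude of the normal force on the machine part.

N ≈ 319 N

On the verge of sliding down the incline, friction equals μN and acts up the slope.
Perpendicular: N + P sin 23.2° = W cos 43° = 444.8 N.
Along incline: P cos 23.2° + μN = W sin 43° with W sin 43° = 414.8 N.
Solving the pair for P and N: P = 319.4 N, N = 319 N (and f = μN = 121.2 N).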